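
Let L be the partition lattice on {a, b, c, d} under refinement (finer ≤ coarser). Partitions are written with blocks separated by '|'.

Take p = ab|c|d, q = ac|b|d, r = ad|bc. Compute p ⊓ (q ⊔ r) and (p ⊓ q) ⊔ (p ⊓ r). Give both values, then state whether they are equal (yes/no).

q ⊔ r = abcd, so p ⊓ (q ⊔ r) = ab|c|d ⊓ abcd = ab|c|d.
p ⊓ q = a|b|c|d and p ⊓ r = a|b|c|d, so (p ⊓ q) ⊔ (p ⊓ r) = a|b|c|d ⊔ a|b|c|d = a|b|c|d.
Equal: no.

ab|c|d; a|b|c|d; no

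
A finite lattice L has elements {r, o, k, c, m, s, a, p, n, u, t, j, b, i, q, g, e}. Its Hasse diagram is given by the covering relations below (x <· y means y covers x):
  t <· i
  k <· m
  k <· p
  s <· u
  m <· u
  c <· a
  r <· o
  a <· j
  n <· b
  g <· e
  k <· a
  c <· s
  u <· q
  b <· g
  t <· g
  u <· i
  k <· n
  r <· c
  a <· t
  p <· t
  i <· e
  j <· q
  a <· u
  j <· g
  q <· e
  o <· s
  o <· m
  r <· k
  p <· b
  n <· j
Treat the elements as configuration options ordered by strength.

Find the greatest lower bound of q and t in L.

a

Common lower bounds of {q, t}: a, c, k, r.
The greatest among these is a.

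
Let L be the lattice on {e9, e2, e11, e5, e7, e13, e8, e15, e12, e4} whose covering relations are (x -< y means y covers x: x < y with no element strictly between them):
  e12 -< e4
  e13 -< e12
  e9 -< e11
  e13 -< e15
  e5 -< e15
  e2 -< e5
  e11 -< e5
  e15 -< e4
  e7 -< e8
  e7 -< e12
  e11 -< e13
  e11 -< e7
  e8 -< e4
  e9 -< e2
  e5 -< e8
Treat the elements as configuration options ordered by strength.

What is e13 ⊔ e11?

e13

Common upper bounds of {e13, e11}: e12, e13, e15, e4.
The least among these is e13.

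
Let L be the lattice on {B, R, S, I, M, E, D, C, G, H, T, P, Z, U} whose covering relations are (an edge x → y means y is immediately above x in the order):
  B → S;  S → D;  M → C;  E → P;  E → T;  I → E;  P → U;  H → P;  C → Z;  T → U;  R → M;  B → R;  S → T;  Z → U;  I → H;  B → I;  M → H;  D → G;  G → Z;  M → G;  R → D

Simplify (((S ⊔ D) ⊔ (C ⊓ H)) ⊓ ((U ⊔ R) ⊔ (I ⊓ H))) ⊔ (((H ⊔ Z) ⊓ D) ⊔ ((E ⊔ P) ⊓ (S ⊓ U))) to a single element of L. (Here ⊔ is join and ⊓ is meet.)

S ∨ D = D
C ∧ H = M
D ∨ M = G
U ∨ R = U
I ∧ H = I
U ∨ I = U
G ∧ U = G
H ∨ Z = U
U ∧ D = D
E ∨ P = P
S ∧ U = S
P ∧ S = B
D ∨ B = D
G ∨ D = G

G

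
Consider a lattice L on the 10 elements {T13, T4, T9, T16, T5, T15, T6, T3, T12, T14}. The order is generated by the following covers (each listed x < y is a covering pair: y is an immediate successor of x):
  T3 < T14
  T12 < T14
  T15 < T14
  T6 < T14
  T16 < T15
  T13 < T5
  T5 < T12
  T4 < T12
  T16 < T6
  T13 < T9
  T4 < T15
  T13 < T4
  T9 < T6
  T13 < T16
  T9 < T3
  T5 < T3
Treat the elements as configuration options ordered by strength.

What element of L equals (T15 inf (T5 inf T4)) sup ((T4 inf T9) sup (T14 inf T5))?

T5 ∧ T4 = T13
T15 ∧ T13 = T13
T4 ∧ T9 = T13
T14 ∧ T5 = T5
T13 ∨ T5 = T5
T13 ∨ T5 = T5

T5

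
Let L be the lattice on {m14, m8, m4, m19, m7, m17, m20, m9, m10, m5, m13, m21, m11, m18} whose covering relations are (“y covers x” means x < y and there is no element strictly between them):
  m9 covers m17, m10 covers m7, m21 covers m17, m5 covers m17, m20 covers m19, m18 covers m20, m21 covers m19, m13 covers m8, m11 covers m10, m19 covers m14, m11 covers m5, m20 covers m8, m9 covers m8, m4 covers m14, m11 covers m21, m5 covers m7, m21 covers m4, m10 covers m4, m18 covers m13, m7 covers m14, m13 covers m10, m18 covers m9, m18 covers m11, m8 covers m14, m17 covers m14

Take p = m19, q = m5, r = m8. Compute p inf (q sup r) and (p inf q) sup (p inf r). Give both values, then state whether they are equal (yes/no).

q sup r = m18, so p inf (q sup r) = m19 inf m18 = m19.
p inf q = m14 and p inf r = m14, so (p inf q) sup (p inf r) = m14 sup m14 = m14.
Equal: no.

m19; m14; no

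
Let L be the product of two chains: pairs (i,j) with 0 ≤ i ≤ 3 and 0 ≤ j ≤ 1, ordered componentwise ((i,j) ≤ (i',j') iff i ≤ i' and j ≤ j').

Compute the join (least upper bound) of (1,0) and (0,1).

In a product of chains, the join is componentwise max, giving (1,1).

(1,1)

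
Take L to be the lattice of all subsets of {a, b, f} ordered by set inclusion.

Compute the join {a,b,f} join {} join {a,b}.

{a,b,f}

Under ⊆, join is union: {a,b,f} ∪ {} ∪ {a,b} = {a,b,f}.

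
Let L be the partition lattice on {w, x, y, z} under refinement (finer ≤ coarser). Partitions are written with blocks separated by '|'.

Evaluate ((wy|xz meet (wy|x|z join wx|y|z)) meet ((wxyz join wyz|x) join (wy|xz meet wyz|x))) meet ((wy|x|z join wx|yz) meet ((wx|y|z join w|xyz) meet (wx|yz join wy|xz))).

wy|x|z ∨ wx|y|z = wxy|z
wy|xz ∧ wxy|z = wy|x|z
wxyz ∨ wyz|x = wxyz
wy|xz ∧ wyz|x = wy|x|z
wxyz ∨ wy|x|z = wxyz
wy|x|z ∧ wxyz = wy|x|z
wy|x|z ∨ wx|yz = wxyz
wx|y|z ∨ w|xyz = wxyz
wx|yz ∨ wy|xz = wxyz
wxyz ∧ wxyz = wxyz
wxyz ∧ wxyz = wxyz
wy|x|z ∧ wxyz = wy|x|z

wy|x|z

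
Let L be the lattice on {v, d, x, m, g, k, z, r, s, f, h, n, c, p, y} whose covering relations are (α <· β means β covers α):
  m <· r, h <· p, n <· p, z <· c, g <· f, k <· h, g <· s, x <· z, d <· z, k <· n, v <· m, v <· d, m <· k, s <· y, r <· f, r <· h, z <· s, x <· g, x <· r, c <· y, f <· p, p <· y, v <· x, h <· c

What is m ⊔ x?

Common upper bounds of {m, x}: c, f, h, p, r, y.
The least among these is r.

r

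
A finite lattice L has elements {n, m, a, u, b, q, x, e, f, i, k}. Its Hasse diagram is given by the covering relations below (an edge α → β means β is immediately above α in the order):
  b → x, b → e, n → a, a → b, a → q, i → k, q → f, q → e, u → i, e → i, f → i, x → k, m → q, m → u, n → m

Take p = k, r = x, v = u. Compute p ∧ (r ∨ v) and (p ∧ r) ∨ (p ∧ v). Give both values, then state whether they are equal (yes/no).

r ∨ v = k, so p ∧ (r ∨ v) = k ∧ k = k.
p ∧ r = x and p ∧ v = u, so (p ∧ r) ∨ (p ∧ v) = x ∨ u = k.
Equal: yes.

k; k; yes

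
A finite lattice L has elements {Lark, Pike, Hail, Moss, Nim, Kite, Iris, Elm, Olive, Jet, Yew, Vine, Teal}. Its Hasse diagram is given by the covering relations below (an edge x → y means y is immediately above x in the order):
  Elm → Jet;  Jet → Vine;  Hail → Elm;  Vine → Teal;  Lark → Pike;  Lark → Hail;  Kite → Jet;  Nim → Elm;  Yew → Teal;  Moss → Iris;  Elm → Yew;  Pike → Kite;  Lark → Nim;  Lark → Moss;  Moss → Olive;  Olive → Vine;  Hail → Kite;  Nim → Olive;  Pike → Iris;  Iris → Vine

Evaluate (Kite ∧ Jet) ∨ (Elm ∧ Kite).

Kite ∧ Jet = Kite
Elm ∧ Kite = Hail
Kite ∨ Hail = Kite

Kite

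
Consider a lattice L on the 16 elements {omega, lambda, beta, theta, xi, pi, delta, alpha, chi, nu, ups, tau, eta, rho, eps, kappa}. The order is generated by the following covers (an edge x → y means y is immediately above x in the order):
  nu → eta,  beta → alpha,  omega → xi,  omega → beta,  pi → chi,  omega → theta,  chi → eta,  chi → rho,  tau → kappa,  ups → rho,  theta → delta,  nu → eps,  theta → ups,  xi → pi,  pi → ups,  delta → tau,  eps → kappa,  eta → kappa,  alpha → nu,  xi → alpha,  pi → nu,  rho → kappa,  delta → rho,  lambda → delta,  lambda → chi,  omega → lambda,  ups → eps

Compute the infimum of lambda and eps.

Common lower bounds of {lambda, eps}: omega.
The greatest among these is omega.

omega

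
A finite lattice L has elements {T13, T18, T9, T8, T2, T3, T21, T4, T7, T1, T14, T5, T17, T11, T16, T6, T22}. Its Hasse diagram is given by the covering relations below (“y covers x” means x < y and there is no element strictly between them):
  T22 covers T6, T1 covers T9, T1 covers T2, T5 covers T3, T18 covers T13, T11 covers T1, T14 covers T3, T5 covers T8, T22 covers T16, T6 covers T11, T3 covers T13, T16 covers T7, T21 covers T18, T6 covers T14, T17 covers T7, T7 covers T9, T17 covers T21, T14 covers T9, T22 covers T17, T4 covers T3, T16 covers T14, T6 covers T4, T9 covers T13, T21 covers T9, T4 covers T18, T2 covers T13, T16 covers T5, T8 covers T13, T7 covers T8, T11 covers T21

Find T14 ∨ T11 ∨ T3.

Common upper bounds of {T14, T11, T3}: T22, T6.
The least among these is T6.

T6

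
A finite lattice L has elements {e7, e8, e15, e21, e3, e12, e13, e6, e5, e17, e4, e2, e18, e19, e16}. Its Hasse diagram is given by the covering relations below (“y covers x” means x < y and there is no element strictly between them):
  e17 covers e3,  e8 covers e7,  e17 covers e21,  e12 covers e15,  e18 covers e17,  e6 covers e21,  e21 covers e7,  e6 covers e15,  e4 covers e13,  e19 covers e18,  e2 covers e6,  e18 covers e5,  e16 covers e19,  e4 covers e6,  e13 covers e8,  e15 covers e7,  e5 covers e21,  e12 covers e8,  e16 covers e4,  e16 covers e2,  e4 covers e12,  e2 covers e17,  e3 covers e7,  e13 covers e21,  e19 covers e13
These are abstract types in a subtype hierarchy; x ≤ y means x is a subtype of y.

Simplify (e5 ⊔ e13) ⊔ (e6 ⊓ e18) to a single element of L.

e5 ∨ e13 = e19
e6 ∧ e18 = e21
e19 ∨ e21 = e19

e19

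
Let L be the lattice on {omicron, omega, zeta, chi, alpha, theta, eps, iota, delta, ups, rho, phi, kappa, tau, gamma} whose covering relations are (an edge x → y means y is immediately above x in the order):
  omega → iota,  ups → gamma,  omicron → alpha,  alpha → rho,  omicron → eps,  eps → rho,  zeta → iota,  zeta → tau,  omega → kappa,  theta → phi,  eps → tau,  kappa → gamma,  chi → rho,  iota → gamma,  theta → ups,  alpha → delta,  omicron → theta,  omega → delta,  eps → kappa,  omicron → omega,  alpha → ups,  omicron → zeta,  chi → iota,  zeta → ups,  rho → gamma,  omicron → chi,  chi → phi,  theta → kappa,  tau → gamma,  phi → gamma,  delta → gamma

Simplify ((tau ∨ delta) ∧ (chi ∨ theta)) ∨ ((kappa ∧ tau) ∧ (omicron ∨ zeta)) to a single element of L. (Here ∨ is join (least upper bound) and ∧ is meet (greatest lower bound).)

tau ∨ delta = gamma
chi ∨ theta = phi
gamma ∧ phi = phi
kappa ∧ tau = eps
omicron ∨ zeta = zeta
eps ∧ zeta = omicron
phi ∨ omicron = phi

phi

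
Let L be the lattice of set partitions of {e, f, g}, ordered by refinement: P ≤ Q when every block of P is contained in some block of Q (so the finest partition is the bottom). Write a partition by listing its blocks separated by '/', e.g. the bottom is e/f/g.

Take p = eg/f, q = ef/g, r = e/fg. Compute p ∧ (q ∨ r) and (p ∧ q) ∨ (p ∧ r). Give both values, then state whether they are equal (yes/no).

q ∨ r = efg, so p ∧ (q ∨ r) = eg/f ∧ efg = eg/f.
p ∧ q = e/f/g and p ∧ r = e/f/g, so (p ∧ q) ∨ (p ∧ r) = e/f/g ∨ e/f/g = e/f/g.
Equal: no.

eg/f; e/f/g; no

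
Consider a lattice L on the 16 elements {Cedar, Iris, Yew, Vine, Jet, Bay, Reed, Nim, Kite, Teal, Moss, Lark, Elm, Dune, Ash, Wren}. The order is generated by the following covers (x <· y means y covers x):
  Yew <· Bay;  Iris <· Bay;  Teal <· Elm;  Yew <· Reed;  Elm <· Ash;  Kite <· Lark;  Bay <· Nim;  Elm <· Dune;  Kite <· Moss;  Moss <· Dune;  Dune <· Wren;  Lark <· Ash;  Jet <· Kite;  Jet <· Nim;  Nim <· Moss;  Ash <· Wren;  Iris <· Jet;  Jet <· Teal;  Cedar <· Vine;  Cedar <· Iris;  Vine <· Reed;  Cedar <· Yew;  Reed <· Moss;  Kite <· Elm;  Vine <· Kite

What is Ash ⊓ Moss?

Kite

Common lower bounds of {Ash, Moss}: Cedar, Iris, Jet, Kite, Vine.
The greatest among these is Kite.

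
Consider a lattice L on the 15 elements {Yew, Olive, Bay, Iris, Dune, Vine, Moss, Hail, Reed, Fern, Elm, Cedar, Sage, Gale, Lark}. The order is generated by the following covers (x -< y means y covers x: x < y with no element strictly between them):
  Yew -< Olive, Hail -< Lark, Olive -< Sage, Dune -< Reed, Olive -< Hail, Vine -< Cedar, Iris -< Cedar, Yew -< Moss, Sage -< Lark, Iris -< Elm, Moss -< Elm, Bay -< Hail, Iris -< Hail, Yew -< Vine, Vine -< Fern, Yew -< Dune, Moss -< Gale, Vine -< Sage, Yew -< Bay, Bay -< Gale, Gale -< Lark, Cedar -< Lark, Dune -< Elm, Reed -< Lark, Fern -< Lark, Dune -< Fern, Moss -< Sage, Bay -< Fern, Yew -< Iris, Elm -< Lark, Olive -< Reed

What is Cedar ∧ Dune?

Common lower bounds of {Cedar, Dune}: Yew.
The greatest among these is Yew.

Yew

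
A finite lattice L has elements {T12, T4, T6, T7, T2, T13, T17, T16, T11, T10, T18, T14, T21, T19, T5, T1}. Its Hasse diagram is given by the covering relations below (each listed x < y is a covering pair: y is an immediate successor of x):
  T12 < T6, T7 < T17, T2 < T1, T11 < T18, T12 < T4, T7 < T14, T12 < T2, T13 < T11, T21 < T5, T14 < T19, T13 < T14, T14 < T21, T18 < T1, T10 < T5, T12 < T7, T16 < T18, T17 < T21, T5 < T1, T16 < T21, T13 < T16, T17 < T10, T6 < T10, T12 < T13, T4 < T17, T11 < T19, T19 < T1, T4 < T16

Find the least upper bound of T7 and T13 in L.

T14

Common upper bounds of {T7, T13}: T1, T14, T19, T21, T5.
The least among these is T14.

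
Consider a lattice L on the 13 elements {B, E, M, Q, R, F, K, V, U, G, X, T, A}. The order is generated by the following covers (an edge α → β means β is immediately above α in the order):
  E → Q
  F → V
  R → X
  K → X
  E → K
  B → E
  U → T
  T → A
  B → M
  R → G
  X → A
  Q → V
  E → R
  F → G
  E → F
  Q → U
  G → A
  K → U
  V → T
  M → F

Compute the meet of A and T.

Common lower bounds of {A, T}: B, E, F, K, M, Q, T, U, V.
The greatest among these is T.

T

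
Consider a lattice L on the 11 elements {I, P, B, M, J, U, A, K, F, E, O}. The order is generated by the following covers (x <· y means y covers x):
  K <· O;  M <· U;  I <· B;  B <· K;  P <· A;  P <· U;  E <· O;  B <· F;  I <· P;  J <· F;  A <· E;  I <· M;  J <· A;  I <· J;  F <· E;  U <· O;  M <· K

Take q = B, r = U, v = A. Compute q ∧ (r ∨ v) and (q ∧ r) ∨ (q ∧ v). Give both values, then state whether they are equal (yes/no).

B; I; no

r ∨ v = O, so q ∧ (r ∨ v) = B ∧ O = B.
q ∧ r = I and q ∧ v = I, so (q ∧ r) ∨ (q ∧ v) = I ∨ I = I.
Equal: no.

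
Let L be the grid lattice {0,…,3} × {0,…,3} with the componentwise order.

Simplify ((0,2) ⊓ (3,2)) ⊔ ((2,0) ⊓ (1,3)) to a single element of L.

(1,2)

(0,2) ∧ (3,2) = (0,2)
(2,0) ∧ (1,3) = (1,0)
(0,2) ∨ (1,0) = (1,2)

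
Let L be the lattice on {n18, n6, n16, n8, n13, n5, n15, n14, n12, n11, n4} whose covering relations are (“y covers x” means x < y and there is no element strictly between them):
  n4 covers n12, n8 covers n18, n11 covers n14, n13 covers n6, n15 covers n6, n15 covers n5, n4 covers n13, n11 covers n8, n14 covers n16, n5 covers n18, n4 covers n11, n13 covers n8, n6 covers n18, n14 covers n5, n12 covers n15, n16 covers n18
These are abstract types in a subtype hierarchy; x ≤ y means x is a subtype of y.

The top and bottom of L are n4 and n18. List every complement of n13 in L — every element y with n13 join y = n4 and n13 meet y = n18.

Need y with n13 ∨ y = n4 and n13 ∧ y = n18.
Checking each element gives: n14, n16, n5.

n14, n16, n5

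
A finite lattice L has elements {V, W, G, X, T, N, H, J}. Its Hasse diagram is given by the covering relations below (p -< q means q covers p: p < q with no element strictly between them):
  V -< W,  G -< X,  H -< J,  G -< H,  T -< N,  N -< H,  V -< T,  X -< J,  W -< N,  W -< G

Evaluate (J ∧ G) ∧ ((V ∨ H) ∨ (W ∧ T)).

G

J ∧ G = G
V ∨ H = H
W ∧ T = V
H ∨ V = H
G ∧ H = G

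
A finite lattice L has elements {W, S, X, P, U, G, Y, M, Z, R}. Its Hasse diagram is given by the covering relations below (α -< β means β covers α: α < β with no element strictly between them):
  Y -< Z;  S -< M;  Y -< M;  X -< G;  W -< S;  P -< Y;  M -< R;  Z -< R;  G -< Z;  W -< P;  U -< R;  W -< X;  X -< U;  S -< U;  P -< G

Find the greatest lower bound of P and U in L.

Common lower bounds of {P, U}: W.
The greatest among these is W.

W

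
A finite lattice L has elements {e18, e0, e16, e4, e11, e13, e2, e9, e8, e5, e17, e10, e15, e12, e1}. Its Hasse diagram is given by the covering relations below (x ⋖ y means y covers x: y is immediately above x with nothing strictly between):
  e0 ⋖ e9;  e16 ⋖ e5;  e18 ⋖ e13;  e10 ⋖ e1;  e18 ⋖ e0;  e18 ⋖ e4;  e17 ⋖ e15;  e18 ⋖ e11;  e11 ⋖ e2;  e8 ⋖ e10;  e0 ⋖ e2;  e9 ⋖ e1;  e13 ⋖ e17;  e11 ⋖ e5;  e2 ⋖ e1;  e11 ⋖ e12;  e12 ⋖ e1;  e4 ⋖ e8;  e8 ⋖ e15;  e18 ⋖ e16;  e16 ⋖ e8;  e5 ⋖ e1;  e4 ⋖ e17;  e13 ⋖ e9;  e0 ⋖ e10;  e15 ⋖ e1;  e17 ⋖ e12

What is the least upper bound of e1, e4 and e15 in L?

e1

Common upper bounds of {e1, e4, e15}: e1.
The least among these is e1.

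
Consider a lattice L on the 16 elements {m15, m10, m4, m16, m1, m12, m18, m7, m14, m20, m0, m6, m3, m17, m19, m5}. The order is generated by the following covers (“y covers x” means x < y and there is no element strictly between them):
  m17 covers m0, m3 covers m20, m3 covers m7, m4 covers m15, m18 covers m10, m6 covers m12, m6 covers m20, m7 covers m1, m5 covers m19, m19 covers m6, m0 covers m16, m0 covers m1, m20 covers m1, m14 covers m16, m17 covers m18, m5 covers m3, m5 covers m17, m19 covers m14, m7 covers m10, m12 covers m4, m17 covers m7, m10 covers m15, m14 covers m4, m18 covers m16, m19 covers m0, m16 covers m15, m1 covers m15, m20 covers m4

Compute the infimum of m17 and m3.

m7

Common lower bounds of {m17, m3}: m1, m10, m15, m7.
The greatest among these is m7.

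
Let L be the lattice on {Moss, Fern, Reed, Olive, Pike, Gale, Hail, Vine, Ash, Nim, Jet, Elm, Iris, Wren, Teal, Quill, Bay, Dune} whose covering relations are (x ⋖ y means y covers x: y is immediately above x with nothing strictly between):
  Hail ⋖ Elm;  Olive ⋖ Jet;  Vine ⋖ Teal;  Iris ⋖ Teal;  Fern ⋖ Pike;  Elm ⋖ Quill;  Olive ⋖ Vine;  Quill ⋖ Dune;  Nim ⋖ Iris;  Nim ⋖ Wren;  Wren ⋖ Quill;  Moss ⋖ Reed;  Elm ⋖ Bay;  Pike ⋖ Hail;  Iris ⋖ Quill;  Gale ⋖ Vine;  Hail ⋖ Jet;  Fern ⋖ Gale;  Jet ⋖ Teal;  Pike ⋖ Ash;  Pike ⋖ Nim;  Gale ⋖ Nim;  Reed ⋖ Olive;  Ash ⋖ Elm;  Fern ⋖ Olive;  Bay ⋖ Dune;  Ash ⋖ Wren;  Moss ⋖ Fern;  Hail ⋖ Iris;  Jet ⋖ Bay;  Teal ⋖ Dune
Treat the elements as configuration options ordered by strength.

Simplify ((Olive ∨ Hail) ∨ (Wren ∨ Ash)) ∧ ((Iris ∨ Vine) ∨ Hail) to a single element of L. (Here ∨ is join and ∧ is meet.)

Olive ∨ Hail = Jet
Wren ∨ Ash = Wren
Jet ∨ Wren = Dune
Iris ∨ Vine = Teal
Teal ∨ Hail = Teal
Dune ∧ Teal = Teal

Teal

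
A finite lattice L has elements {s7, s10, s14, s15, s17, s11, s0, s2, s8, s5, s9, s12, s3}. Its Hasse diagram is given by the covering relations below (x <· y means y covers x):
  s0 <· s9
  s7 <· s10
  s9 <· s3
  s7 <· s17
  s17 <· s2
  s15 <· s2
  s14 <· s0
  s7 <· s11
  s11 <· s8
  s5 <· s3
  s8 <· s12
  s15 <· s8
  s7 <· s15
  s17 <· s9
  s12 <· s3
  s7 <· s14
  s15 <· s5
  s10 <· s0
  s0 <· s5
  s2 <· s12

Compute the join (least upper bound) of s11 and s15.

Common upper bounds of {s11, s15}: s12, s3, s8.
The least among these is s8.

s8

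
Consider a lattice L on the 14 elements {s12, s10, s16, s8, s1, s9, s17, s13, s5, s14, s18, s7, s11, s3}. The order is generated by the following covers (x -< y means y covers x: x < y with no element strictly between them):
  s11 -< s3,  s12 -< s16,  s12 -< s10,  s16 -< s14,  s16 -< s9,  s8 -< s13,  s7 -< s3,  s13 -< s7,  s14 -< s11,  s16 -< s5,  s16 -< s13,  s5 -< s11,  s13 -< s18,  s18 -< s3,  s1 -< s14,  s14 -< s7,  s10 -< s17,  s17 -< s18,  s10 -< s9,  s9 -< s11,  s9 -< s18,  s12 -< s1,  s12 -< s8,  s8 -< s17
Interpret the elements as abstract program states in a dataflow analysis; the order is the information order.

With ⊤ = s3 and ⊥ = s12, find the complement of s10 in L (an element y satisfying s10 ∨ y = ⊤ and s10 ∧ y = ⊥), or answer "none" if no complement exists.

Need y with s10 ∨ y = s3 and s10 ∧ y = s12.
Checking each element gives: s7.

s7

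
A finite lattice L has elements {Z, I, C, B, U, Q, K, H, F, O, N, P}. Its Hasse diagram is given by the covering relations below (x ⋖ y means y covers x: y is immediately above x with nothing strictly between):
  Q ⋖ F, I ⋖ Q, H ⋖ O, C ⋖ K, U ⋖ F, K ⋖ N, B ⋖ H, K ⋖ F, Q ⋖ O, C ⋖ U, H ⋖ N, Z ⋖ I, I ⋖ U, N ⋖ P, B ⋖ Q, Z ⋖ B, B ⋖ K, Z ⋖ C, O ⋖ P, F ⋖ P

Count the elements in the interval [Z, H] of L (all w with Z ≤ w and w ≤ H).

The interval [Z, H] = {B, H, Z}, which has 3 elements.

3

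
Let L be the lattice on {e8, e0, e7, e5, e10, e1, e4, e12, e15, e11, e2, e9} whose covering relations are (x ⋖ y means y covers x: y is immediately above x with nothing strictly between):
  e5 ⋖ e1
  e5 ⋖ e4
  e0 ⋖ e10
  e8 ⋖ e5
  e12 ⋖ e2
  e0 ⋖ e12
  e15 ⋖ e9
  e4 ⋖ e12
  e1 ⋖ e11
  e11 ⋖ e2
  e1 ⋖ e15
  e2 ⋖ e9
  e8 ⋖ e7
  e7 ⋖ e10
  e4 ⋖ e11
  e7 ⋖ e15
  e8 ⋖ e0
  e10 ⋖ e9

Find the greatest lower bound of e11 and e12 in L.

Common lower bounds of {e11, e12}: e4, e5, e8.
The greatest among these is e4.

e4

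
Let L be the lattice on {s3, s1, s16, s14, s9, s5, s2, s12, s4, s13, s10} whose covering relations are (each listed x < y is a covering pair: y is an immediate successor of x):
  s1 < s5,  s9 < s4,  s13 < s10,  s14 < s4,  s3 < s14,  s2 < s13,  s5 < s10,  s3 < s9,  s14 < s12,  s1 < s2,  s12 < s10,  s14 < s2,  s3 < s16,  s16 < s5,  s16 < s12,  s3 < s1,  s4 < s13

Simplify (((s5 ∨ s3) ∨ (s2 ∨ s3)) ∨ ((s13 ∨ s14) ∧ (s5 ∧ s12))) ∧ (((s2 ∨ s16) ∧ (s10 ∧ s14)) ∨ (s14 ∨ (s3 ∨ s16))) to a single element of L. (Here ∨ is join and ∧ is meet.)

s12

s5 ∨ s3 = s5
s2 ∨ s3 = s2
s5 ∨ s2 = s10
s13 ∨ s14 = s13
s5 ∧ s12 = s16
s13 ∧ s16 = s3
s10 ∨ s3 = s10
s2 ∨ s16 = s10
s10 ∧ s14 = s14
s10 ∧ s14 = s14
s3 ∨ s16 = s16
s14 ∨ s16 = s12
s14 ∨ s12 = s12
s10 ∧ s12 = s12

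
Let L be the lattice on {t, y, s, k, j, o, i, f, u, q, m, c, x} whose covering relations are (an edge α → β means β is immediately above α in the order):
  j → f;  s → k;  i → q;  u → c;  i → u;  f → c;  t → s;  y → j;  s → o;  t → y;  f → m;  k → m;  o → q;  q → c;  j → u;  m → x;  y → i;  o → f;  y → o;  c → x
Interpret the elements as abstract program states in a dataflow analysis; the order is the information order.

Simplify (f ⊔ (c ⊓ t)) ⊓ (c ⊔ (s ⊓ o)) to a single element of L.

f

c ∧ t = t
f ∨ t = f
s ∧ o = s
c ∨ s = c
f ∧ c = f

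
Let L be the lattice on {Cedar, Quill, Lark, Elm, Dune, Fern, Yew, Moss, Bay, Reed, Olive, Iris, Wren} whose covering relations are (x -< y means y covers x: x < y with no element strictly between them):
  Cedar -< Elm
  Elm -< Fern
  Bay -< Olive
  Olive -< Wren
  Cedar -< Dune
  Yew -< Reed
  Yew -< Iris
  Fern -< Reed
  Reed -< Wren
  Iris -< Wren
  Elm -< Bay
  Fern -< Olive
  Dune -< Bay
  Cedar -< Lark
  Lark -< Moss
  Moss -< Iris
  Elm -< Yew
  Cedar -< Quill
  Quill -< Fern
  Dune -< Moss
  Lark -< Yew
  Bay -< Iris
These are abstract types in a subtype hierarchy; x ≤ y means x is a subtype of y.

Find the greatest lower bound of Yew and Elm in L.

Common lower bounds of {Yew, Elm}: Cedar, Elm.
The greatest among these is Elm.

Elm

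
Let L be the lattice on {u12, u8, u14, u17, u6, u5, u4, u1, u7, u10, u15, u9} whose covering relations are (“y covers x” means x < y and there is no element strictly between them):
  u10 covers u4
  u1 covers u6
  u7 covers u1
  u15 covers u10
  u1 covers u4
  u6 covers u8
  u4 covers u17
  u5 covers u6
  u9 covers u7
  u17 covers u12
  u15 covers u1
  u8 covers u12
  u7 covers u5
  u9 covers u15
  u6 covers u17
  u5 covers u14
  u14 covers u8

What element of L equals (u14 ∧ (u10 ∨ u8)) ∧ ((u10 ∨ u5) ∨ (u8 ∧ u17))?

u10 ∨ u8 = u15
u14 ∧ u15 = u8
u10 ∨ u5 = u9
u8 ∧ u17 = u12
u9 ∨ u12 = u9
u8 ∧ u9 = u8

u8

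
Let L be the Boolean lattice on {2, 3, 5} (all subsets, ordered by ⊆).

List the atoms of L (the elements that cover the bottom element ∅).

{2}, {3}, {5}

The atoms are exactly the elements that cover ∅: {2}, {3}, {5}.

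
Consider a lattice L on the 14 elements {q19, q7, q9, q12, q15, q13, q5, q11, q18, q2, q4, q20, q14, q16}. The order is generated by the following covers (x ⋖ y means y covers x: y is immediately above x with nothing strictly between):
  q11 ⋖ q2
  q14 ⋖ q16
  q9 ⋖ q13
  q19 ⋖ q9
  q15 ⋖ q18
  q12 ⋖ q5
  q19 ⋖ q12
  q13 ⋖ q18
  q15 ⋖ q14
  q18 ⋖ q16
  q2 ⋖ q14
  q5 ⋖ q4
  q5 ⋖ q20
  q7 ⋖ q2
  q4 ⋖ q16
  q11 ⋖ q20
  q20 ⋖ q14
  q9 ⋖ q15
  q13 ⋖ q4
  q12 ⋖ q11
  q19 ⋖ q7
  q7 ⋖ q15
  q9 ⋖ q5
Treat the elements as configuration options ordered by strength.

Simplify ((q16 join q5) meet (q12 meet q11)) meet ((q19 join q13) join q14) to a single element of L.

q16 ∨ q5 = q16
q12 ∧ q11 = q12
q16 ∧ q12 = q12
q19 ∨ q13 = q13
q13 ∨ q14 = q16
q12 ∧ q16 = q12

q12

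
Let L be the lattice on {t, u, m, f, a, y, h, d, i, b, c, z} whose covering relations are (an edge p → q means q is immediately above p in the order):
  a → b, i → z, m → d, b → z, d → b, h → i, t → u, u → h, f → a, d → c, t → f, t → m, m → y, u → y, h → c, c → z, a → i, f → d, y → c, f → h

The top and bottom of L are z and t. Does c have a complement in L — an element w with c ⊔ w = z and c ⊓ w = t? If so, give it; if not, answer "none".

For every candidate w, either c ∨ w ≠ z or c ∧ w ≠ t; no complement exists.

none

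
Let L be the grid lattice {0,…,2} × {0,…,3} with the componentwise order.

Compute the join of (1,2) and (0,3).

In a product of chains, the join is componentwise max, giving (1,3).

(1,3)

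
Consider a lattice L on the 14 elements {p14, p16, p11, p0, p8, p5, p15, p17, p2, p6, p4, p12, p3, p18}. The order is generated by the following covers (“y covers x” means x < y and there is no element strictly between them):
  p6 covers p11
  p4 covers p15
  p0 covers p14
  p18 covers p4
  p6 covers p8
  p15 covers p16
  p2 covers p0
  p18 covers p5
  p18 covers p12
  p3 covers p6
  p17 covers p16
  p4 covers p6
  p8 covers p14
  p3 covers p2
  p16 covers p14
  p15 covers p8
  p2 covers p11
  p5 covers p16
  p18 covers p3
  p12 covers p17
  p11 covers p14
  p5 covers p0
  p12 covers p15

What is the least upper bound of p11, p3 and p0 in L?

Common upper bounds of {p11, p3, p0}: p18, p3.
The least among these is p3.

p3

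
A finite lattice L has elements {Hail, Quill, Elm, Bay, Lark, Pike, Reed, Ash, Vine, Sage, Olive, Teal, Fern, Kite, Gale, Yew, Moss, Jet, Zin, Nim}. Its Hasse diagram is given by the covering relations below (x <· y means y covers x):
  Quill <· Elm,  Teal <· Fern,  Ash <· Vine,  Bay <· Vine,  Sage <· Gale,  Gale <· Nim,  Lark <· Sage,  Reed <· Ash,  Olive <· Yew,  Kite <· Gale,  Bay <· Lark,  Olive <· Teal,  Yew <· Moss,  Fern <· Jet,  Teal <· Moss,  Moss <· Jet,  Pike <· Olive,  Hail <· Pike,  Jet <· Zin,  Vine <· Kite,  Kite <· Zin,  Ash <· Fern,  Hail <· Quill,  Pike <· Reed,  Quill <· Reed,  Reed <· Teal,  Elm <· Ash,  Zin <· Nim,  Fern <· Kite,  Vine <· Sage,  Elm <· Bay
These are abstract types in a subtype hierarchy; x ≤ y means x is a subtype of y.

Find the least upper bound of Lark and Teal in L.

Gale

Common upper bounds of {Lark, Teal}: Gale, Nim.
The least among these is Gale.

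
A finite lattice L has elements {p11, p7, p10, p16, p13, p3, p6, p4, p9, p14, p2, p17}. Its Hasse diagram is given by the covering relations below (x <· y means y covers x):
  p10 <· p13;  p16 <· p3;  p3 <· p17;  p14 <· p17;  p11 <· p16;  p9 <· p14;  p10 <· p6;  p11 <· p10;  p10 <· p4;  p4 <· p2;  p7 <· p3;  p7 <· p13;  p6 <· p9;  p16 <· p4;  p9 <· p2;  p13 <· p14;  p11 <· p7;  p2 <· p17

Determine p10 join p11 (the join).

p10

Common upper bounds of {p10, p11}: p10, p13, p14, p17, p2, p4, p6, p9.
The least among these is p10.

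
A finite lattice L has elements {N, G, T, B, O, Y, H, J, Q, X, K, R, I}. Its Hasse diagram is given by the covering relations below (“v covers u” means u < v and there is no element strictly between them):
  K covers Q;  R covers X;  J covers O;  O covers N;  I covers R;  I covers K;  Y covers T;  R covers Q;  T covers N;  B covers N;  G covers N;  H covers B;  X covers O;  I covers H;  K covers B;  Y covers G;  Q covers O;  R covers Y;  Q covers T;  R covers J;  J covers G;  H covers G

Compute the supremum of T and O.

Common upper bounds of {T, O}: I, K, Q, R.
The least among these is Q.

Q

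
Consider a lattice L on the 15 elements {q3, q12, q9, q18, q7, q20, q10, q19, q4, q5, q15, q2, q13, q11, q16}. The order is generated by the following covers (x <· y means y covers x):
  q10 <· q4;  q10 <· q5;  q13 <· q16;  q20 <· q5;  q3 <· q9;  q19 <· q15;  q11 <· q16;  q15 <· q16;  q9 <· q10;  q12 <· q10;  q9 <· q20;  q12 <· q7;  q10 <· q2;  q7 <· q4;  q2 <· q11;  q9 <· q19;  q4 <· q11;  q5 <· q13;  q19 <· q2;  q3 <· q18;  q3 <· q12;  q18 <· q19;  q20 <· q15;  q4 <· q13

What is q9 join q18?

Common upper bounds of {q9, q18}: q11, q15, q16, q19, q2.
The least among these is q19.

q19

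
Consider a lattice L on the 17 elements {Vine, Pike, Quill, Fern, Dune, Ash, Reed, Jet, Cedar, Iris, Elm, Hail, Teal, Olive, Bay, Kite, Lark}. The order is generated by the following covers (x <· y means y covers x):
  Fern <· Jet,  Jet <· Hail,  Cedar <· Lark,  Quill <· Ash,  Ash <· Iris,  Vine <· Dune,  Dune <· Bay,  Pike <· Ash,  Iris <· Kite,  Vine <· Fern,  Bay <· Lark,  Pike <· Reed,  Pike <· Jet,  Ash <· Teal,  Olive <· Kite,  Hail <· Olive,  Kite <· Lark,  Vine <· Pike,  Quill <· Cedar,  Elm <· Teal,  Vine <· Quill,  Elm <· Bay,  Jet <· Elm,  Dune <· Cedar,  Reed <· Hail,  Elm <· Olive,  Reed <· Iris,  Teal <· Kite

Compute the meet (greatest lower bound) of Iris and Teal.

Common lower bounds of {Iris, Teal}: Ash, Pike, Quill, Vine.
The greatest among these is Ash.

Ash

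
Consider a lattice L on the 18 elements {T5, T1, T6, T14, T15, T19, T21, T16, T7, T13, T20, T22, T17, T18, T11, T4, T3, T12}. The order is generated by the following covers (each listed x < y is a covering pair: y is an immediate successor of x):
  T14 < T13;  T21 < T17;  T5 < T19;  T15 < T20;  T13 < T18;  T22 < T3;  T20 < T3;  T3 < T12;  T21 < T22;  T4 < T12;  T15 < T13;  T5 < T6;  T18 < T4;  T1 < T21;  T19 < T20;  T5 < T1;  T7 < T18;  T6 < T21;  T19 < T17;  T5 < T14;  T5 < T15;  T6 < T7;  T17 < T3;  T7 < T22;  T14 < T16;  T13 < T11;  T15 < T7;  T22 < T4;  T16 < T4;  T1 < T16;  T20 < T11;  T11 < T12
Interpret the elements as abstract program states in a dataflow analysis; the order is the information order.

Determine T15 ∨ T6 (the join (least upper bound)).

Common upper bounds of {T15, T6}: T12, T18, T22, T3, T4, T7.
The least among these is T7.

T7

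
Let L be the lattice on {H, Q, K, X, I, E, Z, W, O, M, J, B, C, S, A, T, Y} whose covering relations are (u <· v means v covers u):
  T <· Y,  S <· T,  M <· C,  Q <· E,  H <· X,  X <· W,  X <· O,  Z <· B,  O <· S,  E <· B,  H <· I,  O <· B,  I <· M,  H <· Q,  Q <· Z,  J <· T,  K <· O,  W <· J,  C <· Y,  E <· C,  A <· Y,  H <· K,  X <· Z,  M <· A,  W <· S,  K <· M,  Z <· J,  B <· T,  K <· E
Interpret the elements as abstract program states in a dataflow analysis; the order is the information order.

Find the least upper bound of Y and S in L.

Common upper bounds of {Y, S}: Y.
The least among these is Y.

Y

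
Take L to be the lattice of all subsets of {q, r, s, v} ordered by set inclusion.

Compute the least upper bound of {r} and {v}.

Under ⊆, join is union: {r} ∪ {v} = {r,v}.

{r,v}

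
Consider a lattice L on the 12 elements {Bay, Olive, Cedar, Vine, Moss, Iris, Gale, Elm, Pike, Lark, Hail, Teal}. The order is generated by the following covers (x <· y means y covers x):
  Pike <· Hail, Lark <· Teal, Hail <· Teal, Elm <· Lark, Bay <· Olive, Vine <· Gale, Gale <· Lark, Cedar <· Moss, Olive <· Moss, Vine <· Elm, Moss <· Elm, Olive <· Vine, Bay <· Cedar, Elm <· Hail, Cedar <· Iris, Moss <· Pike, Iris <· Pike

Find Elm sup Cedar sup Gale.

Common upper bounds of {Elm, Cedar, Gale}: Lark, Teal.
The least among these is Lark.

Lark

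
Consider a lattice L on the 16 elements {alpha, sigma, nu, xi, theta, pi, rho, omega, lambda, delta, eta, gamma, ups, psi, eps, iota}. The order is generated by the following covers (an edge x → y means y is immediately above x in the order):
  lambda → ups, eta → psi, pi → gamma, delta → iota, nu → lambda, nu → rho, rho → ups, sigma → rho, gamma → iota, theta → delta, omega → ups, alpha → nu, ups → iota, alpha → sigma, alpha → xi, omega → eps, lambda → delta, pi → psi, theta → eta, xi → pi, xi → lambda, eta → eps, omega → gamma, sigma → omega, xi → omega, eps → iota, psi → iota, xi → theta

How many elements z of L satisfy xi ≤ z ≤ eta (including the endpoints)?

The interval [xi, eta] = {eta, theta, xi}, which has 3 elements.

3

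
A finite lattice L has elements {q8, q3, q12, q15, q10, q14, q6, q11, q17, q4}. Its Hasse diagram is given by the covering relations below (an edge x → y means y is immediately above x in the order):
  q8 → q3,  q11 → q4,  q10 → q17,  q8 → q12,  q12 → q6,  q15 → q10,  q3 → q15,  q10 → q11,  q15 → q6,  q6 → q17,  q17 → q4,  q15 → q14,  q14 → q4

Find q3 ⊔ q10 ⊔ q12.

Common upper bounds of {q3, q10, q12}: q17, q4.
The least among these is q17.

q17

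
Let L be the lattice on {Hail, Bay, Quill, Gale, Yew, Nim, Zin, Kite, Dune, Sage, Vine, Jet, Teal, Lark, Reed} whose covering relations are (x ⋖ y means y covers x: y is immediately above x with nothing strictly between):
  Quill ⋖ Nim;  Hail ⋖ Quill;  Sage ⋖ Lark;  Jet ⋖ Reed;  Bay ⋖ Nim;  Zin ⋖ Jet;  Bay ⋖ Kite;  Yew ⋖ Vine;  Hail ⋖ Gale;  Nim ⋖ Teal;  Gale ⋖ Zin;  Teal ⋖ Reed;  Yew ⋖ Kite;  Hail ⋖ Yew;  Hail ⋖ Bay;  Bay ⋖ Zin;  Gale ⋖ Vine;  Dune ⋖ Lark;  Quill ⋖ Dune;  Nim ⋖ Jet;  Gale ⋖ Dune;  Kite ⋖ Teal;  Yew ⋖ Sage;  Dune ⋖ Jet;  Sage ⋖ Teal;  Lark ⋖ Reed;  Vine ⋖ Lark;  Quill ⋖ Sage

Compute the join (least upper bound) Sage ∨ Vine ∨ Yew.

Common upper bounds of {Sage, Vine, Yew}: Lark, Reed.
The least among these is Lark.

Lark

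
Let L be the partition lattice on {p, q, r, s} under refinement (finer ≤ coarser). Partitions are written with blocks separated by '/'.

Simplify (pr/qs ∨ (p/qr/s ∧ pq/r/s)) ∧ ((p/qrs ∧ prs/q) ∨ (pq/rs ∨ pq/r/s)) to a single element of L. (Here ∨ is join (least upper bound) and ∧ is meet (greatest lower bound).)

p/q/r/s

p/qr/s ∧ pq/r/s = p/q/r/s
pr/qs ∨ p/q/r/s = pr/qs
p/qrs ∧ prs/q = p/q/rs
pq/rs ∨ pq/r/s = pq/rs
p/q/rs ∨ pq/rs = pq/rs
pr/qs ∧ pq/rs = p/q/r/s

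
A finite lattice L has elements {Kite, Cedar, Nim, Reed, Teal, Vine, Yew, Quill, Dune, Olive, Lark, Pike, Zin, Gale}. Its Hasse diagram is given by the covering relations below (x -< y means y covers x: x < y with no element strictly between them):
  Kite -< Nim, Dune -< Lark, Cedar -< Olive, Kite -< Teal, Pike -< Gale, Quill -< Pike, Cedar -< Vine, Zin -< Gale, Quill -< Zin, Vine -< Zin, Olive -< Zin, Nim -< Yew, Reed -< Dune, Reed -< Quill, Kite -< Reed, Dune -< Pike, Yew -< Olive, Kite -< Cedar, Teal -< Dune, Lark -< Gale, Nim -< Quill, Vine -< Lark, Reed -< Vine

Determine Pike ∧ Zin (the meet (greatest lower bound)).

Common lower bounds of {Pike, Zin}: Kite, Nim, Quill, Reed.
The greatest among these is Quill.

Quill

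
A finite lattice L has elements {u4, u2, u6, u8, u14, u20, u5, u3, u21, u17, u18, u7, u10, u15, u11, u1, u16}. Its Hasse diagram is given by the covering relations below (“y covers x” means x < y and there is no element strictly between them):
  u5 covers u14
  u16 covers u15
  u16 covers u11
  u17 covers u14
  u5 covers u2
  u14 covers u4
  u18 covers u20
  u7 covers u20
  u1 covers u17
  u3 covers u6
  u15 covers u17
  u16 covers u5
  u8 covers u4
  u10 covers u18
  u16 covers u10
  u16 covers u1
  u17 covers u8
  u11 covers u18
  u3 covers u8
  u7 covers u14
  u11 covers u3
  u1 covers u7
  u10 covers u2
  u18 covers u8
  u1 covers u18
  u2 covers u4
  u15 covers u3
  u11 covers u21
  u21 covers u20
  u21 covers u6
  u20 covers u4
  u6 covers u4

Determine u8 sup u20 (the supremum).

Common upper bounds of {u8, u20}: u1, u10, u11, u16, u18.
The least among these is u18.

u18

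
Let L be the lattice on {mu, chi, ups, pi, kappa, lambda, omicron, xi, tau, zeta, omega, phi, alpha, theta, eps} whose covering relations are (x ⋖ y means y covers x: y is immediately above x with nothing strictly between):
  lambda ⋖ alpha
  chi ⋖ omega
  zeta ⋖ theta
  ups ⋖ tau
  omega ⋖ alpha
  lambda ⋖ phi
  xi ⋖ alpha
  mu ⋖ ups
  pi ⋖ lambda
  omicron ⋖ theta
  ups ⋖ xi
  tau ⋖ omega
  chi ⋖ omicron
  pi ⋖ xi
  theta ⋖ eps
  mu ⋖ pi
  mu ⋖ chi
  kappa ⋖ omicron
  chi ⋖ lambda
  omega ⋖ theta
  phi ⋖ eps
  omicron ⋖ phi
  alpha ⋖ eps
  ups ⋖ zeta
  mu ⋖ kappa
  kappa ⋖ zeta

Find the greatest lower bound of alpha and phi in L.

lambda

Common lower bounds of {alpha, phi}: chi, lambda, mu, pi.
The greatest among these is lambda.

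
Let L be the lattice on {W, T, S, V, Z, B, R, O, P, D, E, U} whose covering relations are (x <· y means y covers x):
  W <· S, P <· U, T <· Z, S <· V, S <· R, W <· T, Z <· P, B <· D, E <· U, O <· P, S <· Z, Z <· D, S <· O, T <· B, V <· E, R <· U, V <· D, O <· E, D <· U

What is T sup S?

Common upper bounds of {T, S}: D, P, U, Z.
The least among these is Z.

Z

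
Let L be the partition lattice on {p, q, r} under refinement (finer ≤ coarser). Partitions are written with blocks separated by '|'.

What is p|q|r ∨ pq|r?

pq|r

The join of p|q|r and pq|r merges any blocks that overlap across the partitions, giving pq|r.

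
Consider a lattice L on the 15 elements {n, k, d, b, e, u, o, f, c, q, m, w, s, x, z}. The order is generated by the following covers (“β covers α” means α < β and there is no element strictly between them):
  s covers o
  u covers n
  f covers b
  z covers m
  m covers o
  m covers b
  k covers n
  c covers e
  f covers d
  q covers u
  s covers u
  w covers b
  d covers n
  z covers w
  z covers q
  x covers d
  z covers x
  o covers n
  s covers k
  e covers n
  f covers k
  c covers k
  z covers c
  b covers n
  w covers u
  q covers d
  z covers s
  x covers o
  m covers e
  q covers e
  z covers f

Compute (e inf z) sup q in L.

e ∧ z = e
e ∨ q = q

q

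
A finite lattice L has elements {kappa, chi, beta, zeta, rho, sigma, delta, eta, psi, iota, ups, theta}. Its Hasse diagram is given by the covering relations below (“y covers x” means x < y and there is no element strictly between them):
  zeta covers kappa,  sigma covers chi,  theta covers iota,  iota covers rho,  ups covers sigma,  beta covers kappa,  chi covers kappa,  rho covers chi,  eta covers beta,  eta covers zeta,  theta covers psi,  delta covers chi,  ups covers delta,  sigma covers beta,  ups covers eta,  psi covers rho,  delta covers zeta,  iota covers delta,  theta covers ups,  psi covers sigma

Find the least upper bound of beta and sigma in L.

Common upper bounds of {beta, sigma}: psi, sigma, theta, ups.
The least among these is sigma.

sigma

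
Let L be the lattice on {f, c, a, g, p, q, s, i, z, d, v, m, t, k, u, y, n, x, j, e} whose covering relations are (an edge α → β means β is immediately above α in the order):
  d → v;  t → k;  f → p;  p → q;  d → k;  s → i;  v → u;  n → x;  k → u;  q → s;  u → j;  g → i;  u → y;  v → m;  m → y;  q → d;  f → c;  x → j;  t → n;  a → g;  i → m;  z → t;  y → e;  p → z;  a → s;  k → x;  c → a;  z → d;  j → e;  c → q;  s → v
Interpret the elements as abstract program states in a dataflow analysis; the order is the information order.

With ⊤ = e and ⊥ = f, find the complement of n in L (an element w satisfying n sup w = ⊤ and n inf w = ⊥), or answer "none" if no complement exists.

g

Need w with n ∨ w = e and n ∧ w = f.
Checking each element gives: g.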